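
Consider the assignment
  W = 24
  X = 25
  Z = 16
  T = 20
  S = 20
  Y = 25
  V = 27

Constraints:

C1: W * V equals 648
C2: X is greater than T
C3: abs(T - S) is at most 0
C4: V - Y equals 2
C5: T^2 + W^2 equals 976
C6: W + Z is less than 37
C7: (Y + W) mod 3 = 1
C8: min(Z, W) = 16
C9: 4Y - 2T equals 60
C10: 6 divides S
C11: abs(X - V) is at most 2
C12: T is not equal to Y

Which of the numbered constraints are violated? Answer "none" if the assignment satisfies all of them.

C1: W * V = 24 * 27 = 648 — holds.
C2: X = 25, T = 20; 25 > 20 — holds.
C3: abs(20 - 20) = 0; 0 ≤ 0 — holds.
C4: V - Y = 27 - 25 = 2 — holds.
C5: T^2 + W^2 = 20^2 + 24^2 = 400 + 576 = 976 — holds.
C6: W + Z = 24 + 16 = 40; 40 ≥ 37, bound 37 not met — fails.
C7: Y + W = 49; 49 mod 3 = 1 — holds.
C8: min(16, 24) = 16 — holds.
C9: 4Y - 2T = 4(25) - 2(20) = 60 — holds.
C10: 20 = 6*3 + 2, so 6 does not divide 20 — fails.
C11: abs(25 - 27) = 2; 2 ≤ 2 — holds.
C12: T = 20, Y = 25; distinct — holds.

Constraints 6, 10 do not hold.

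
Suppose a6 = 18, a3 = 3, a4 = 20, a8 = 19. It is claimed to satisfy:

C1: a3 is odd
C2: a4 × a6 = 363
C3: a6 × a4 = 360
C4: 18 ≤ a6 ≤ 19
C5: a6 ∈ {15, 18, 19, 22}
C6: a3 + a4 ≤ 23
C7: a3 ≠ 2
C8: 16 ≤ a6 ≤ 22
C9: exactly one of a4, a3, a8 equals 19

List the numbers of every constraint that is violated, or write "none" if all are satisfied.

C1: a3 = 3 is odd — satisfied.
C2: a4 × a6 = 20 × 18 = 360, not 363 — violated.
C3: a6 × a4 = 18 × 20 = 360 — satisfied.
C4: a6 = 18 lies in [18, 19] — satisfied.
C5: a6 = 18 is in {15, 18, 19, 22} — satisfied.
C6: a3 + a4 = 3 + 20 = 23; 23 ≤ 23 — satisfied.
C7: a3 = 3, and 3 ≠ 2 — satisfied.
C8: a6 = 18 lies in [16, 22] — satisfied.
C9: a4=20, a3=3, a8=19; 1 of them equals 19 — satisfied.

The assignment fails constraint 2.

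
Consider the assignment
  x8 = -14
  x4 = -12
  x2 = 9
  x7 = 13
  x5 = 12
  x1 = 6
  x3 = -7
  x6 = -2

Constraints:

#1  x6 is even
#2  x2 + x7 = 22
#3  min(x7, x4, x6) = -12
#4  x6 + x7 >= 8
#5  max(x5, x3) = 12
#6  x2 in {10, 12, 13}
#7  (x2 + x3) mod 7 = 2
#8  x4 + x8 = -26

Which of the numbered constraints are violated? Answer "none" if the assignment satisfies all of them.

Constraint 6 is violated.

#1 x6 = -2 is even  holds
#2 x2 + x7 = 9 + 13 = 22  holds
#3 min(13, -12, -2) = -12  holds
#4 x6 + x7 = -2 + 13 = 11; 11 ≥ 8  holds
#5 max(12, -7) = 12  holds
#6 x2 = 9 is not in {10, 12, 13}  fails
#7 x2 + x3 = 2; 2 mod 7 = 2  holds
#8 x4 + x8 = -12 + (-14) = -26  holds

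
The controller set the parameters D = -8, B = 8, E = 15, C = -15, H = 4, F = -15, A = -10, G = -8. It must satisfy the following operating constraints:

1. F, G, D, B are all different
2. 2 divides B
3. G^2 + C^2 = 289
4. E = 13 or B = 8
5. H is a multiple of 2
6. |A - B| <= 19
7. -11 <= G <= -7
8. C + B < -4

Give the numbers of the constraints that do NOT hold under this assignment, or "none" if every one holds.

1. G = D = -8, not all different — does not hold.
2. 8 / 2 = 4, so 2 divides 8 — holds.
3. G^2 + C^2 = (-8)^2 + (-15)^2 = 64 + 225 = 289 — holds.
4. E = 15 ≠ 13, but B = 8 = 8 (second disjunct) — holds.
5. 4 / 2 = 2, so 2 divides 4 — holds.
6. |-10 - 8| = 18; 18 ≤ 19 — holds.
7. G = -8 lies in [-11, -7] — holds.
8. C + B = -15 + 8 = -7; -7 < -4 — holds.

Constraint 1 does not hold.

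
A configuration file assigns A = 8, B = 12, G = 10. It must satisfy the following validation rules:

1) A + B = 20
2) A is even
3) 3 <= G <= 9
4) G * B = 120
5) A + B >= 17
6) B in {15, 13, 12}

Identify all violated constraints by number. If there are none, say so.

The assignment fails constraint 3.

1) A + B = 8 + 12 = 20 — satisfied.
2) A = 8 is even — satisfied.
3) G = 10 is outside [3, 9] — violated.
4) G * B = 10 * 12 = 120 — satisfied.
5) A + B = 8 + 12 = 20; 20 ≥ 17 — satisfied.
6) B = 12 is in {15, 13, 12} — satisfied.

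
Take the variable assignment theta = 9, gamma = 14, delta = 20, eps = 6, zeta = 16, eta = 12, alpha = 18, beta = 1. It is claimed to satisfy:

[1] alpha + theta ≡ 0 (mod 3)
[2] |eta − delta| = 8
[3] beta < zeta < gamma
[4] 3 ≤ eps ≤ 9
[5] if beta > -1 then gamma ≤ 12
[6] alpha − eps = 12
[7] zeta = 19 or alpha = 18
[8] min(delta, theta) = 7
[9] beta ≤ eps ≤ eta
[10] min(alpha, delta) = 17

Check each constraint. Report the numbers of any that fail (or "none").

[1] alpha + theta = 27; 27 mod 3 = 0 — holds.
[2] |12 − 20| = 8 — holds.
[3] values 1, 16, 14; zeta = 16 is not < gamma = 14 — does not hold.
[4] eps = 6 lies in [3, 9] — holds.
[5] beta = 1 > -1, so we need gamma ≤ 12; but gamma = 14 > 12 — does not hold.
[6] alpha − eps = 18 − 6 = 12 — holds.
[7] zeta = 16 ≠ 19, but alpha = 18 = 18 (second disjunct) — holds.
[8] min(20, 9) = 9, not 7 — does not hold.
[9] values 1 ≤ 6 ≤ 12 — holds.
[10] min(18, 20) = 18, not 17 — does not hold.

Constraints 3, 5, 8, and 10 do not hold.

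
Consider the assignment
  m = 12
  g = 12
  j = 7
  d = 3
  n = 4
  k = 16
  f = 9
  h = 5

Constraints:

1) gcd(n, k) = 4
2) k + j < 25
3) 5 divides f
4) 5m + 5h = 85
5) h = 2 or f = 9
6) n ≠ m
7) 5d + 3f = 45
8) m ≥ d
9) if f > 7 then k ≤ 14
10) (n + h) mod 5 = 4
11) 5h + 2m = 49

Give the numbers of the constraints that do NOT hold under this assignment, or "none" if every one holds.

1) gcd(4, 16) = 4 — satisfied.
2) k + j = 16 + 7 = 23; 23 < 25 — satisfied.
3) 9 = 5×1 + 4, so 5 does not divide 9 — violated.
4) 5m + 5h = 5(12) + 5(5) = 85 — satisfied.
5) h = 5 ≠ 2, but f = 9 = 9 (second disjunct) — satisfied.
6) n = 4, m = 12; distinct — satisfied.
7) 5d + 3f = 5(3) + 3(9) = 42, not 45 — violated.
8) m = 12, d = 3; 12 ≥ 3 — satisfied.
9) f = 9 > 7, so we need k ≤ 14; but k = 16 > 14 — violated.
10) n + h = 9; 9 mod 5 = 4 — satisfied.
11) 5h + 2m = 5(5) + 2(12) = 49 — satisfied.

Constraints 3, 7, and 9 are violated.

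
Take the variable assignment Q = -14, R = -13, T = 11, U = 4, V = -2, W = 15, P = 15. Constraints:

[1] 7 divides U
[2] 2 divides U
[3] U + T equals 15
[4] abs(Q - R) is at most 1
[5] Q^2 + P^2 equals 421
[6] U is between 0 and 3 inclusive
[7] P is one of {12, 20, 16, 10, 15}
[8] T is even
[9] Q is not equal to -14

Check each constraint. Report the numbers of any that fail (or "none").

No — constraints 1, 6, 8, and 9 are not satisfied.

[1] 4 = 7*0 + 4, so 7 does not divide 4  false
[2] 4 / 2 = 2, so 2 divides 4  true
[3] U + T = 4 + 11 = 15  true
[4] abs(-14 - (-13)) = 1; 1 ≤ 1  true
[5] Q^2 + P^2 = (-14)^2 + 15^2 = 196 + 225 = 421  true
[6] U = 4 is outside [0, 3]  false
[7] P = 15 is in {12, 20, 16, 10, 15}  true
[8] T = 11 is odd  false
[9] Q = -14, but -14 is required to differ  false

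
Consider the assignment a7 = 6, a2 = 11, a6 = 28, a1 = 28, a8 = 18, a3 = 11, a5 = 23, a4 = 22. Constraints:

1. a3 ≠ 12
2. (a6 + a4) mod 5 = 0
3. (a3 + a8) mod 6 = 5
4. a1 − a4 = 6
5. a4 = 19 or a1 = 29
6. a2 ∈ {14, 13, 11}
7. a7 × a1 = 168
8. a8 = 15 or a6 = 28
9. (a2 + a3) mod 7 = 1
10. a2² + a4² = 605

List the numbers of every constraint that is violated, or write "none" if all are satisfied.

1. a3 = 11, and 11 ≠ 12 — OK.
2. a6 + a4 = 50; 50 mod 5 = 0 — OK.
3. a3 + a8 = 29; 29 mod 6 = 5 — OK.
4. a1 − a4 = 28 − 22 = 6 — OK.
5. a4 = 22 ≠ 19 and a1 = 28 ≠ 29; both disjuncts false — violated.
6. a2 = 11 is in {14, 13, 11} — OK.
7. a7 × a1 = 6 × 28 = 168 — OK.
8. a8 = 18 ≠ 15, but a6 = 28 = 28 (second disjunct) — OK.
9. a2 + a3 = 22; 22 mod 7 = 1 — OK.
10. a2² + a4² = 11² + 22² = 121 + 484 = 605 — OK.

Violated: 5.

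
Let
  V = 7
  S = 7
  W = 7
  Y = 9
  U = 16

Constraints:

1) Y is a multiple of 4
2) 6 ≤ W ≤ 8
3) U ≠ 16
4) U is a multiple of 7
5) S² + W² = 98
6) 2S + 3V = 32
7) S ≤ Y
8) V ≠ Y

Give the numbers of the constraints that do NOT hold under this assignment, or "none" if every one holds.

1) 9 = 4×2 + 1, so 4 does not divide 9  false
2) W = 7 lies in [6, 8]  true
3) U = 16, but 16 is required to differ  false
4) 16 = 7×2 + 2, so 7 does not divide 16  false
5) S² + W² = 7² + 7² = 49 + 49 = 98  true
6) 2S + 3V = 2(7) + 3(7) = 35, not 32  false
7) S = 7, Y = 9; 7 ≤ 9  true
8) V = 7, Y = 9; distinct  true

Constraints 1, 3, 4, and 6 do not hold.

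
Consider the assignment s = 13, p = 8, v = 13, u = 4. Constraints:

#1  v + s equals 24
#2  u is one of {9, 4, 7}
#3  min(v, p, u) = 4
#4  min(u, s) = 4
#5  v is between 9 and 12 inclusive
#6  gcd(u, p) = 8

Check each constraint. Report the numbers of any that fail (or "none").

#1 v + s = 13 + 13 = 26, not 24 — does not hold.
#2 u = 4 is in {9, 4, 7} — holds.
#3 min(13, 8, 4) = 4 — holds.
#4 min(4, 13) = 4 — holds.
#5 v = 13 is outside [9, 12] — does not hold.
#6 gcd(4, 8) = 4, not 8 — does not hold.

Constraints 1, 5, and 6 do not hold.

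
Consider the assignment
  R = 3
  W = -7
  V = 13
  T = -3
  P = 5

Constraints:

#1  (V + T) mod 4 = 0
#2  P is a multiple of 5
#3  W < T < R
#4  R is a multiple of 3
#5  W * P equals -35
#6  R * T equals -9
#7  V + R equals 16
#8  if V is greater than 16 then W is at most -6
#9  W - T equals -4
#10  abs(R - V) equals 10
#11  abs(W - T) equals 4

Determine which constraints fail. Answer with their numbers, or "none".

Constraint 1 does not hold.

#1 V + T = 10; 10 mod 4 = 2, not 0  false
#2 5 / 5 = 1, so 5 divides 5  true
#3 values -7 < -3 < 3  true
#4 3 / 3 = 1, so 3 divides 3  true
#5 W * P = -7 * 5 = -35  true
#6 R * T = 3 * (-3) = -9  true
#7 V + R = 13 + 3 = 16  true
#8 V = 13, not > 16; antecedent false, conditional vacuously true  true
#9 W - T = -7 - (-3) = -4  true
#10 abs(3 - 13) = 10  true
#11 abs(-7 - (-3)) = 4  true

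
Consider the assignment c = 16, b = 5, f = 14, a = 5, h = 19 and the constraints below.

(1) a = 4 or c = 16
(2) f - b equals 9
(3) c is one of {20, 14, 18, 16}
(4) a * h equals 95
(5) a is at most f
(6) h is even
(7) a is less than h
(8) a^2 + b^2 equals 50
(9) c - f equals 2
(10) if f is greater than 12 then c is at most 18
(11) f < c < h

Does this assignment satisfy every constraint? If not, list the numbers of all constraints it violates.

Constraint 6 is violated.

(1) a = 5 ≠ 4, but c = 16 = 16 (second disjunct)  ✔
(2) f - b = 14 - 5 = 9  ✔
(3) c = 16 is in {20, 14, 18, 16}  ✔
(4) a * h = 5 * 19 = 95  ✔
(5) a = 5, f = 14; 5 ≤ 14  ✔
(6) h = 19 is odd  ✘
(7) a = 5, h = 19; 5 < 19  ✔
(8) a^2 + b^2 = 5^2 + 5^2 = 25 + 25 = 50  ✔
(9) c - f = 16 - 14 = 2  ✔
(10) f = 14 > 12, so we need c ≤ 18; c = 16 ≤ 18  ✔
(11) values 14 < 16 < 19  ✔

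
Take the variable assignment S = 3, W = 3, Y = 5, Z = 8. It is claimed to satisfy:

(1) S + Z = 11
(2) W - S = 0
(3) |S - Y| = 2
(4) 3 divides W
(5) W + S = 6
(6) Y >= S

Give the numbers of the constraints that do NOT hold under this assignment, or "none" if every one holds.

(1) S + Z = 3 + 8 = 11  yes
(2) W - S = 3 - 3 = 0  yes
(3) |3 - 5| = 2  yes
(4) 3 / 3 = 1, so 3 divides 3  yes
(5) W + S = 3 + 3 = 6  yes
(6) Y = 5, S = 3; 5 ≥ 3  yes

No violations.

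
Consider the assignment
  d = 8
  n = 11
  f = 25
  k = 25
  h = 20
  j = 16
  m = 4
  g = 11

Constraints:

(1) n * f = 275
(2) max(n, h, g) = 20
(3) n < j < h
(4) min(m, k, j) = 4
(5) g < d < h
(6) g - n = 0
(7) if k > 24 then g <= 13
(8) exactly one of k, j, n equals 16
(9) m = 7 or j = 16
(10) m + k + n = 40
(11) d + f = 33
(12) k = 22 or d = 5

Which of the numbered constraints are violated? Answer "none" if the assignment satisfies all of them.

Constraints 5, 12 are violated.

(1) n * f = 11 * 25 = 275 — OK.
(2) max(11, 20, 11) = 20 — OK.
(3) values 11 < 16 < 20 — OK.
(4) min(4, 25, 16) = 4 — OK.
(5) values 11, 8, 20; g = 11 is not < d = 8 — violated.
(6) g - n = 11 - 11 = 0 — OK.
(7) k = 25 > 24, so we need g ≤ 13; g = 11 ≤ 13 — OK.
(8) k=25, j=16, n=11; 1 of them equals 16 — OK.
(9) m = 4 ≠ 7, but j = 16 = 16 (second disjunct) — OK.
(10) m + k + n = 4 + 25 + 11 = 40 — OK.
(11) d + f = 8 + 25 = 33 — OK.
(12) k = 25 ≠ 22 and d = 8 ≠ 5; both disjuncts false — violated.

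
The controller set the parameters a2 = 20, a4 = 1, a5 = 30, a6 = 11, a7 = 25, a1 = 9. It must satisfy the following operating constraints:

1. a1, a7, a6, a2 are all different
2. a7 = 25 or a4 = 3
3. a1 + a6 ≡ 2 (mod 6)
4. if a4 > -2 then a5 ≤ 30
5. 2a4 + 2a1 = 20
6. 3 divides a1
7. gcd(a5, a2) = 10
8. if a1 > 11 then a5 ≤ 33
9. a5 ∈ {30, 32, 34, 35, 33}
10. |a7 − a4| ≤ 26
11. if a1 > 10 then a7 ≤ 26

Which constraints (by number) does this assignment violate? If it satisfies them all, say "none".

1. values 9, 25, 11, 20 are pairwise distinct — satisfied.
2. a7 = 25 = 25 (first disjunct) — satisfied.
3. a1 + a6 = 20; 20 mod 6 = 2 — satisfied.
4. a4 = 1 > -2, so we need a5 ≤ 30; a5 = 30 ≤ 30 — satisfied.
5. 2a4 + 2a1 = 2(1) + 2(9) = 20 — satisfied.
6. 9 / 3 = 3, so 3 divides 9 — satisfied.
7. gcd(30, 20) = 10 — satisfied.
8. a1 = 9, not > 11; antecedent false, conditional vacuously true — satisfied.
9. a5 = 30 is in {30, 32, 34, 35, 33} — satisfied.
10. |25 − 1| = 24; 24 ≤ 26 — satisfied.
11. a1 = 9, not > 10; antecedent false, conditional vacuously true — satisfied.

Yes — all constraints hold.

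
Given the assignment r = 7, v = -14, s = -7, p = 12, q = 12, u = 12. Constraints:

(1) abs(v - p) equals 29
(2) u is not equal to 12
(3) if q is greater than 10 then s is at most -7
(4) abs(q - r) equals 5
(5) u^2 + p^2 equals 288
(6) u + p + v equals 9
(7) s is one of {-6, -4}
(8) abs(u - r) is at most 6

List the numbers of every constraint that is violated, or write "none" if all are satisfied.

(1) abs(-14 - 12) = 26, not 29  ✘
(2) u = 12, but 12 is required to differ  ✘
(3) q = 12 > 10, so we need s ≤ -7; s = -7 ≤ -7  ✔
(4) abs(12 - 7) = 5  ✔
(5) u^2 + p^2 = 12^2 + 12^2 = 144 + 144 = 288  ✔
(6) u + p + v = 12 + 12 + (-14) = 10, not 9  ✘
(7) s = -7 is not in {-6, -4}  ✘
(8) abs(12 - 7) = 5; 5 ≤ 6  ✔

Violated: 1, 2, 6, 7.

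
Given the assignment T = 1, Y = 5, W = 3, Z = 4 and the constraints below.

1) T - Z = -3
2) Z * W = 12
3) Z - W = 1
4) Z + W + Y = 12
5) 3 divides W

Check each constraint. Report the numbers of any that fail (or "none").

The assignment satisfies every constraint.

1) T - Z = 1 - 4 = -3 — holds.
2) Z * W = 4 * 3 = 12 — holds.
3) Z - W = 4 - 3 = 1 — holds.
4) Z + W + Y = 4 + 3 + 5 = 12 — holds.
5) 3 / 3 = 1, so 3 divides 3 — holds.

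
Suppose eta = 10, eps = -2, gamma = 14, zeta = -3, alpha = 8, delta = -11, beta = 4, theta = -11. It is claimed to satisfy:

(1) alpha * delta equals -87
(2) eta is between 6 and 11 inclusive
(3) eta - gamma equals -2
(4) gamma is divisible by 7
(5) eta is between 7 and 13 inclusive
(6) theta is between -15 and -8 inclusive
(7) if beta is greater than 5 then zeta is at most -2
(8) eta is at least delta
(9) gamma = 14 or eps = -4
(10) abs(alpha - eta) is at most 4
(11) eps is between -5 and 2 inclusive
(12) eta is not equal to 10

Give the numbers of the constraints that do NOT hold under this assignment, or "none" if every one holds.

Violated: 1, 3, 12.

(1) alpha * delta = 8 * (-11) = -88, not -87  false
(2) eta = 10 lies in [6, 11]  true
(3) eta - gamma = 10 - 14 = -4, not -2  false
(4) 14 / 7 = 2, so 7 divides 14  true
(5) eta = 10 lies in [7, 13]  true
(6) theta = -11 lies in [-15, -8]  true
(7) beta = 4, not > 5; antecedent false, conditional vacuously true  true
(8) eta = 10, delta = -11; 10 ≥ -11  true
(9) gamma = 14 = 14 (first disjunct)  true
(10) abs(8 - 10) = 2; 2 ≤ 4  true
(11) eps = -2 lies in [-5, 2]  true
(12) eta = 10, but 10 is required to differ  false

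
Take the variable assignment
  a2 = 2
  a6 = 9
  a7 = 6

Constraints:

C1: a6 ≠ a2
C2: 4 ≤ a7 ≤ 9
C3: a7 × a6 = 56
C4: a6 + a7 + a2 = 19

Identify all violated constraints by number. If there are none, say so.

C1: a6 = 9, a2 = 2; distinct — holds.
C2: a7 = 6 lies in [4, 9] — holds.
C3: a7 × a6 = 6 × 9 = 54, not 56 — fails.
C4: a6 + a7 + a2 = 9 + 6 + 2 = 17, not 19 — fails.

No — constraints 3, 4 are not satisfied.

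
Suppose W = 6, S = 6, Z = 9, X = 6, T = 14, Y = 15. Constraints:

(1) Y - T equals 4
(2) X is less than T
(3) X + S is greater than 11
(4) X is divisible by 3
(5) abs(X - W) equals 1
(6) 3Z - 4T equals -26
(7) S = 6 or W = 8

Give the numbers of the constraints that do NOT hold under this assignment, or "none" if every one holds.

Constraints 1, 5, 6 do not hold.

(1) Y - T = 15 - 14 = 1, not 4  false
(2) X = 6, T = 14; 6 < 14  true
(3) X + S = 6 + 6 = 12; 12 > 11  true
(4) 6 / 3 = 2, so 3 divides 6  true
(5) abs(6 - 6) = 0, not 1  false
(6) 3Z - 4T = 3(9) - 4(14) = -29, not -26  false
(7) S = 6 = 6 (first disjunct)  true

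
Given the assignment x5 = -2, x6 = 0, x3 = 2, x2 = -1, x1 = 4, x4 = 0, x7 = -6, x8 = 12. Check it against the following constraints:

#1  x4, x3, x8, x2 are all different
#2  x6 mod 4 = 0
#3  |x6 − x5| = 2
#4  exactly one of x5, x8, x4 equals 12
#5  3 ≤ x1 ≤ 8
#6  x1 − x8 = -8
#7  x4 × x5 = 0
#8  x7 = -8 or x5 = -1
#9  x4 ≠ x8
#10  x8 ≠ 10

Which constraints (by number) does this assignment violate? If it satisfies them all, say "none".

No — constraint 8 is not satisfied.

#1 values 0, 2, 12, -1 are pairwise distinct  OK
#2 0 mod 4 = 0  OK
#3 |0 − (-2)| = 2  OK
#4 x5=-2, x8=12, x4=0; 1 of them equals 12  OK
#5 x1 = 4 lies in [3, 8]  OK
#6 x1 − x8 = 4 − 12 = -8  OK
#7 x4 × x5 = 0 × (-2) = 0  OK
#8 x7 = -6 ≠ -8 and x5 = -2 ≠ -1; both disjuncts false  FAIL
#9 x4 = 0, x8 = 12; distinct  OK
#10 x8 = 12, and 12 ≠ 10  OK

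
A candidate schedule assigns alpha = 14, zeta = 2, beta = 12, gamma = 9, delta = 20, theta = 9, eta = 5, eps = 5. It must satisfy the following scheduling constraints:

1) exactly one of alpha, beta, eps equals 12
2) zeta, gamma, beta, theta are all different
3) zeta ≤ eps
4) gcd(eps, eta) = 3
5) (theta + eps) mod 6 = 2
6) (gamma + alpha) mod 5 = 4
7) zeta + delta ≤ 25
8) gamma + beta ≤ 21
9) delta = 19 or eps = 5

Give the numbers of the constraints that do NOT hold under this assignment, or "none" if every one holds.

1) alpha=14, beta=12, eps=5; 1 of them equals 12  ✓
2) gamma = theta = 9, not all different  ✗
3) zeta = 2, eps = 5; 2 ≤ 5  ✓
4) gcd(5, 5) = 5, not 3  ✗
5) theta + eps = 14; 14 mod 6 = 2  ✓
6) gamma + alpha = 23; 23 mod 5 = 3, not 4  ✗
7) zeta + delta = 2 + 20 = 22; 22 ≤ 25  ✓
8) gamma + beta = 9 + 12 = 21; 21 ≤ 21  ✓
9) delta = 20 ≠ 19, but eps = 5 = 5 (second disjunct)  ✓

The assignment fails constraints 2, 4, and 6.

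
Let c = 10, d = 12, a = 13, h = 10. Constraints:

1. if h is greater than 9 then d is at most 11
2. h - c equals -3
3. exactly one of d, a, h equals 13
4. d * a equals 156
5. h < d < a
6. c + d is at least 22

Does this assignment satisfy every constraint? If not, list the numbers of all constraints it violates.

Constraints 1, 2 are violated.

1. h = 10 > 9, so we need d ≤ 11; but d = 12 > 11 — does not hold.
2. h - c = 10 - 10 = 0, not -3 — does not hold.
3. d=12, a=13, h=10; 1 of them equals 13 — holds.
4. d * a = 12 * 13 = 156 — holds.
5. values 10 < 12 < 13 — holds.
6. c + d = 10 + 12 = 22; 22 ≥ 22 — holds.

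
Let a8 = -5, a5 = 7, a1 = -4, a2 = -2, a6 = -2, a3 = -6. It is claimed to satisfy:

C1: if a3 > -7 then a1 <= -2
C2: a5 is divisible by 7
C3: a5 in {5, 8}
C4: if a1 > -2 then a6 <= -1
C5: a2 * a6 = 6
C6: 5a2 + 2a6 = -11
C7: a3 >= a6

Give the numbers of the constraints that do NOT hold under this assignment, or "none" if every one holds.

C1: a3 = -6 > -7, so we need a1 ≤ -2; a1 = -4 ≤ -2  true
C2: 7 / 7 = 1, so 7 divides 7  true
C3: a5 = 7 is not in {5, 8}  false
C4: a1 = -4, not > -2; antecedent false, conditional vacuously true  true
C5: a2 * a6 = -2 * (-2) = 4, not 6  false
C6: 5a2 + 2a6 = 5(-2) + 2(-2) = -14, not -11  false
C7: a3 = -6, a6 = -2; -6 < -2 (want ≥)  false

The assignment fails constraints 3, 5, 6, 7.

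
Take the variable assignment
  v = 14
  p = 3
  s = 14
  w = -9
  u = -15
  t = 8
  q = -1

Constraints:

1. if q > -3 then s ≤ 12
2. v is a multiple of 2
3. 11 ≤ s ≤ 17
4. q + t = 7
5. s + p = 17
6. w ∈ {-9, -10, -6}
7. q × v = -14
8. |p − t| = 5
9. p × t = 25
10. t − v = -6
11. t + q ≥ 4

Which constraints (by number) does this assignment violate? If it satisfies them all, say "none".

Violated: 1, 9.

1. q = -1 > -3, so we need s ≤ 12; but s = 14 > 12 — does not hold.
2. 14 / 2 = 7, so 2 divides 14 — holds.
3. s = 14 lies in [11, 17] — holds.
4. q + t = -1 + 8 = 7 — holds.
5. s + p = 14 + 3 = 17 — holds.
6. w = -9 is in {-9, -10, -6} — holds.
7. q × v = -1 × 14 = -14 — holds.
8. |3 − 8| = 5 — holds.
9. p × t = 3 × 8 = 24, not 25 — does not hold.
10. t − v = 8 − 14 = -6 — holds.
11. t + q = 8 + (-1) = 7; 7 ≥ 4 — holds.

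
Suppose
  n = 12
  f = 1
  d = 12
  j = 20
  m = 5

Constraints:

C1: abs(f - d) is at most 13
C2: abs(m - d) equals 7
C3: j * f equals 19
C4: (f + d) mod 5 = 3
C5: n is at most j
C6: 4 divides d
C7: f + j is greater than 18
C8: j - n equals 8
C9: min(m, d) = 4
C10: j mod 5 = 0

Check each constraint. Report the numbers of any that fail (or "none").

C1: abs(1 - 12) = 11; 11 ≤ 13 — satisfied.
C2: abs(5 - 12) = 7 — satisfied.
C3: j * f = 20 * 1 = 20, not 19 — violated.
C4: f + d = 13; 13 mod 5 = 3 — satisfied.
C5: n = 12, j = 20; 12 ≤ 20 — satisfied.
C6: 12 / 4 = 3, so 4 divides 12 — satisfied.
C7: f + j = 1 + 20 = 21; 21 > 18 — satisfied.
C8: j - n = 20 - 12 = 8 — satisfied.
C9: min(5, 12) = 5, not 4 — violated.
C10: 20 mod 5 = 0 — satisfied.

Constraints 3 and 9 are violated.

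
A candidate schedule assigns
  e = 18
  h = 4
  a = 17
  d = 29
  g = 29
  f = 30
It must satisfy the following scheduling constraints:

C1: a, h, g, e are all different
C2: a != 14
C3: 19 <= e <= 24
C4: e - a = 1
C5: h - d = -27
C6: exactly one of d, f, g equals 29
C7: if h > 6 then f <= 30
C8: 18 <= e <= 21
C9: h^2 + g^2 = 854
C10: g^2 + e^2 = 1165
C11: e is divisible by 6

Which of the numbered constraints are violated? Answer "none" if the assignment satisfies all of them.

C1: values 17, 4, 29, 18 are pairwise distinct  ✔
C2: a = 17, and 17 ≠ 14  ✔
C3: e = 18 is outside [19, 24]  ✘
C4: e - a = 18 - 17 = 1  ✔
C5: h - d = 4 - 29 = -25, not -27  ✘
C6: d=29, f=30, g=29; 2 of them equal 29, not exactly one  ✘
C7: h = 4, not > 6; antecedent false, conditional vacuously true  ✔
C8: e = 18 lies in [18, 21]  ✔
C9: h^2 + g^2 = 4^2 + 29^2 = 16 + 841 = 857, not 854  ✘
C10: g^2 + e^2 = 29^2 + 18^2 = 841 + 324 = 1165  ✔
C11: 18 / 6 = 3, so 6 divides 18  ✔

The assignment fails constraints 3, 5, 6, and 9.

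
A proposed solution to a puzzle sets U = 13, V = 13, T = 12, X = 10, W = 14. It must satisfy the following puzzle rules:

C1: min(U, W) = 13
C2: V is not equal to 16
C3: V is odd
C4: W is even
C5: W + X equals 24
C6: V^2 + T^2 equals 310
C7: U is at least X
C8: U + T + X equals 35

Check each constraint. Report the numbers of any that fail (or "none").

C1: min(13, 14) = 13 — satisfied.
C2: V = 13, and 13 ≠ 16 — satisfied.
C3: V = 13 is odd — satisfied.
C4: W = 14 is even — satisfied.
C5: W + X = 14 + 10 = 24 — satisfied.
C6: V^2 + T^2 = 13^2 + 12^2 = 169 + 144 = 313, not 310 — violated.
C7: U = 13, X = 10; 13 ≥ 10 — satisfied.
C8: U + T + X = 13 + 12 + 10 = 35 — satisfied.

Constraint 6 is violated.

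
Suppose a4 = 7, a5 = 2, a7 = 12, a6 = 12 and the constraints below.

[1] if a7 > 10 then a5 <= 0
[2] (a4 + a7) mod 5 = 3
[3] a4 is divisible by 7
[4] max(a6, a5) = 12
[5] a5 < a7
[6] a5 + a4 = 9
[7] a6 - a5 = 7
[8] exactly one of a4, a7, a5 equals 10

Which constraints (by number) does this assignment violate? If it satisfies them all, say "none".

Constraints 1, 2, 7, and 8 are violated.

[1] a7 = 12 > 10, so we need a5 ≤ 0; but a5 = 2 > 0 — violated.
[2] a4 + a7 = 19; 19 mod 5 = 4, not 3 — violated.
[3] 7 / 7 = 1, so 7 divides 7 — satisfied.
[4] max(12, 2) = 12 — satisfied.
[5] a5 = 2, a7 = 12; 2 < 12 — satisfied.
[6] a5 + a4 = 2 + 7 = 9 — satisfied.
[7] a6 - a5 = 12 - 2 = 10, not 7 — violated.
[8] a4=7, a7=12, a5=2; 0 of them equal 10, not exactly one — violated.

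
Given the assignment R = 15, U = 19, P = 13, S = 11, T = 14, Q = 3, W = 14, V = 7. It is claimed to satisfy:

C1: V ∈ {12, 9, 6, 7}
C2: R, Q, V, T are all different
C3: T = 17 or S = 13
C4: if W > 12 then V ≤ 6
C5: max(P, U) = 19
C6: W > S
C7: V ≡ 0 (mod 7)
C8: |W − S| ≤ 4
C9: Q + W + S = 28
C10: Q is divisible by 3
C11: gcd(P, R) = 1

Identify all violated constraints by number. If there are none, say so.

C1: V = 7 is in {12, 9, 6, 7} — satisfied.
C2: values 15, 3, 7, 14 are pairwise distinct — satisfied.
C3: T = 14 ≠ 17 and S = 11 ≠ 13; both disjuncts false — violated.
C4: W = 14 > 12, so we need V ≤ 6; but V = 7 > 6 — violated.
C5: max(13, 19) = 19 — satisfied.
C6: W = 14, S = 11; 14 > 11 — satisfied.
C7: 7 mod 7 = 0 — satisfied.
C8: |14 − 11| = 3; 3 ≤ 4 — satisfied.
C9: Q + W + S = 3 + 14 + 11 = 28 — satisfied.
C10: 3 / 3 = 1, so 3 divides 3 — satisfied.
C11: gcd(13, 15) = 1 — satisfied.

Violated: 3 and 4.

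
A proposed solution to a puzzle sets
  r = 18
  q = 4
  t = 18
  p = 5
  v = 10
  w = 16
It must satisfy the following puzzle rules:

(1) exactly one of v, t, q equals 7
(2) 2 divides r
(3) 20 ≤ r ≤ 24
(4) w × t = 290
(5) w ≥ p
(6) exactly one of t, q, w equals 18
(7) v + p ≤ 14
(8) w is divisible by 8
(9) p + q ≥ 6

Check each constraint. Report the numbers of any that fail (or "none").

No — constraints 1, 3, 4, 7 are not satisfied.

(1) v=10, t=18, q=4; 0 of them equal 7, not exactly one — violated.
(2) 18 / 2 = 9, so 2 divides 18 — satisfied.
(3) r = 18 is outside [20, 24] — violated.
(4) w × t = 16 × 18 = 288, not 290 — violated.
(5) w = 16, p = 5; 16 ≥ 5 — satisfied.
(6) t=18, q=4, w=16; 1 of them equals 18 — satisfied.
(7) v + p = 10 + 5 = 15; 15 > 14, bound 14 not met — violated.
(8) 16 / 8 = 2, so 8 divides 16 — satisfied.
(9) p + q = 5 + 4 = 9; 9 ≥ 6 — satisfied.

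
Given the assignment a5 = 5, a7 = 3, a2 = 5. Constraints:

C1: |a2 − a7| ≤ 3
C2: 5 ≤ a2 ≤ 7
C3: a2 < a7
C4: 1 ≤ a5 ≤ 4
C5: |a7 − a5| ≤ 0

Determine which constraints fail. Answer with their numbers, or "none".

Constraints 3, 4, and 5 do not hold.

C1: |5 − 3| = 2; 2 ≤ 3 — satisfied.
C2: a2 = 5 lies in [5, 7] — satisfied.
C3: a2 = 5, a7 = 3; 5 ≥ 3 (want <) — violated.
C4: a5 = 5 is outside [1, 4] — violated.
C5: |3 − 5| = 2; 2 > 0, exceeds bound 0 — violated.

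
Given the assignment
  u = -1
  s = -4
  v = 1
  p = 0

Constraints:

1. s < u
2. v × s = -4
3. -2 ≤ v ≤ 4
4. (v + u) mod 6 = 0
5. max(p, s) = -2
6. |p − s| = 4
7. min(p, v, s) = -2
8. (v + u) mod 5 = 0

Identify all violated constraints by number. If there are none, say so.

1. s = -4, u = -1; -4 < -1  holds
2. v × s = 1 × (-4) = -4  holds
3. v = 1 lies in [-2, 4]  holds
4. v + u = 0; 0 mod 6 = 0  holds
5. max(0, -4) = 0, not -2  fails
6. |0 − (-4)| = 4  holds
7. min(0, 1, -4) = -4, not -2  fails
8. v + u = 0; 0 mod 5 = 0  holds

Violated: 5 and 7.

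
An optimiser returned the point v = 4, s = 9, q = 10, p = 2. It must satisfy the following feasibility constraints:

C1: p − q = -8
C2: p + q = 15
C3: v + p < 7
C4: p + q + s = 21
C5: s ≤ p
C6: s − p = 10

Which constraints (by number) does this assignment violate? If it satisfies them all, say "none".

C1: p − q = 2 − 10 = -8  ✔
C2: p + q = 2 + 10 = 12, not 15  ✘
C3: v + p = 4 + 2 = 6; 6 < 7  ✔
C4: p + q + s = 2 + 10 + 9 = 21  ✔
C5: s = 9, p = 2; 9 > 2 (want ≤)  ✘
C6: s − p = 9 − 2 = 7, not 10  ✘

The assignment fails constraints 2, 5, 6.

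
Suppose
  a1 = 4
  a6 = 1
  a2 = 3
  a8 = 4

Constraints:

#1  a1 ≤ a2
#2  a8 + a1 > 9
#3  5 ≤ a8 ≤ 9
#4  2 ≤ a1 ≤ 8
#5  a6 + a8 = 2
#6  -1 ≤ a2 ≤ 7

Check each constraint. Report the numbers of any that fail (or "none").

#1 a1 = 4, a2 = 3; 4 > 3 (want ≤) — violated.
#2 a8 + a1 = 4 + 4 = 8; 8 ≤ 9, bound 9 not met — violated.
#3 a8 = 4 is outside [5, 9] — violated.
#4 a1 = 4 lies in [2, 8] — satisfied.
#5 a6 + a8 = 1 + 4 = 5, not 2 — violated.
#6 a2 = 3 lies in [-1, 7] — satisfied.

The assignment fails constraints 1, 2, 3, 5.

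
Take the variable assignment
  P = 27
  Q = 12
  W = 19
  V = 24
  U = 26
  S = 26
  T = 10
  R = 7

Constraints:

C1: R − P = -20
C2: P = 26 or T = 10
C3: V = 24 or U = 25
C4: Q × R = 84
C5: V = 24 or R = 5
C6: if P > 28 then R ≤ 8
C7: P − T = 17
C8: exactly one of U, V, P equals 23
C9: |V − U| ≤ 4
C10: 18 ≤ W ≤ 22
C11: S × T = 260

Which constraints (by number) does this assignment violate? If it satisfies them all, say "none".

C1: R − P = 7 − 27 = -20 — satisfied.
C2: P = 27 ≠ 26, but T = 10 = 10 (second disjunct) — satisfied.
C3: V = 24 = 24 (first disjunct) — satisfied.
C4: Q × R = 12 × 7 = 84 — satisfied.
C5: V = 24 = 24 (first disjunct) — satisfied.
C6: P = 27, not > 28; antecedent false, conditional vacuously true — satisfied.
C7: P − T = 27 − 10 = 17 — satisfied.
C8: U=26, V=24, P=27; 0 of them equal 23, not exactly one — violated.
C9: |24 − 26| = 2; 2 ≤ 4 — satisfied.
C10: W = 19 lies in [18, 22] — satisfied.
C11: S × T = 26 × 10 = 260 — satisfied.

Constraint 8 is violated.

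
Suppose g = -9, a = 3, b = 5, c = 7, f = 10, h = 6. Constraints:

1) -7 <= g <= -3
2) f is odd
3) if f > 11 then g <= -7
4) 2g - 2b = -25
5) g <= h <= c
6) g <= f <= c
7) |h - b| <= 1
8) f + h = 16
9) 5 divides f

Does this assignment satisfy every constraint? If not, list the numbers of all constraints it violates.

1) g = -9 is outside [-7, -3]  fails
2) f = 10 is even  fails
3) f = 10, not > 11; antecedent false, conditional vacuously true  holds
4) 2g - 2b = 2(-9) - 2(5) = -28, not -25  fails
5) values -9 <= 6 <= 7  holds
6) values -9, 10, 7; f = 10 is not <= c = 7  fails
7) |6 - 5| = 1; 1 ≤ 1  holds
8) f + h = 10 + 6 = 16  holds
9) 10 / 5 = 2, so 5 divides 10  holds

No — constraints 1, 2, 4, 6 are not satisfied.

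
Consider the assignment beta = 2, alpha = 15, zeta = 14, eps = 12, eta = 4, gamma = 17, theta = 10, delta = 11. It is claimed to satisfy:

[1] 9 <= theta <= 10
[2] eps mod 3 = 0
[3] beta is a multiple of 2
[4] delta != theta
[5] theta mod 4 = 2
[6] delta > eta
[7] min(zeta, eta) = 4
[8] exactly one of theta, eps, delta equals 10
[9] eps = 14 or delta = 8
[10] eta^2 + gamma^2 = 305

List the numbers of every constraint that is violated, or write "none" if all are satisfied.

The assignment fails constraint 9.

[1] theta = 10 lies in [9, 10] — holds.
[2] 12 mod 3 = 0 — holds.
[3] 2 / 2 = 1, so 2 divides 2 — holds.
[4] delta = 11, theta = 10; distinct — holds.
[5] 10 mod 4 = 2 — holds.
[6] delta = 11, eta = 4; 11 > 4 — holds.
[7] min(14, 4) = 4 — holds.
[8] theta=10, eps=12, delta=11; 1 of them equals 10 — holds.
[9] eps = 12 ≠ 14 and delta = 11 ≠ 8; both disjuncts false — fails.
[10] eta^2 + gamma^2 = 4^2 + 17^2 = 16 + 289 = 305 — holds.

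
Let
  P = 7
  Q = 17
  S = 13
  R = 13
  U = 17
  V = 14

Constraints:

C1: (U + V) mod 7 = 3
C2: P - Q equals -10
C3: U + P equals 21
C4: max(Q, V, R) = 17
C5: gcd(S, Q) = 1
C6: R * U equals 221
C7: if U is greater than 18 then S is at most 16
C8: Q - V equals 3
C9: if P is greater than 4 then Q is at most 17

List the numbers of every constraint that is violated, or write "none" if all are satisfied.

C1: U + V = 31; 31 mod 7 = 3 — holds.
C2: P - Q = 7 - 17 = -10 — holds.
C3: U + P = 17 + 7 = 24, not 21 — fails.
C4: max(17, 14, 13) = 17 — holds.
C5: gcd(13, 17) = 1 — holds.
C6: R * U = 13 * 17 = 221 — holds.
C7: U = 17, not > 18; antecedent false, conditional vacuously true — holds.
C8: Q - V = 17 - 14 = 3 — holds.
C9: P = 7 > 4, so we need Q ≤ 17; Q = 17 ≤ 17 — holds.

Constraint 3 is violated.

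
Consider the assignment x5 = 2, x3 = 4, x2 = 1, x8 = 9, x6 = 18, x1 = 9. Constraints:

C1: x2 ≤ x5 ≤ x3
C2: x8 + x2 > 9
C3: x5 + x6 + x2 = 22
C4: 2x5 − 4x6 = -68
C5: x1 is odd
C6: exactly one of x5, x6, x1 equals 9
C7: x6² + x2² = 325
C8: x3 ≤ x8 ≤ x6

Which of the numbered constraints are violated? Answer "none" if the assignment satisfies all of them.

The assignment fails constraint 3.

C1: values 1 ≤ 2 ≤ 4 — OK.
C2: x8 + x2 = 9 + 1 = 10; 10 > 9 — OK.
C3: x5 + x6 + x2 = 2 + 18 + 1 = 21, not 22 — violated.
C4: 2x5 − 4x6 = 2(2) − 4(18) = -68 — OK.
C5: x1 = 9 is odd — OK.
C6: x5=2, x6=18, x1=9; 1 of them equals 9 — OK.
C7: x6² + x2² = 18² + 1² = 324 + 1 = 325 — OK.
C8: values 4 ≤ 9 ≤ 18 — OK.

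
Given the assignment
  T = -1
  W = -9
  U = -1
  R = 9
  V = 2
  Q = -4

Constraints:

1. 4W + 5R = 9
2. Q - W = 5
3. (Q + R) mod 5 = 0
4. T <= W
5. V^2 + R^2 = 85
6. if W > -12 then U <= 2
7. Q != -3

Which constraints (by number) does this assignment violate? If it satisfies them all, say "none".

No — constraint 4 is not satisfied.

1. 4W + 5R = 4(-9) + 5(9) = 9 — satisfied.
2. Q - W = -4 - (-9) = 5 — satisfied.
3. Q + R = 5; 5 mod 5 = 0 — satisfied.
4. T = -1, W = -9; -1 > -9 (want ≤) — violated.
5. V^2 + R^2 = 2^2 + 9^2 = 4 + 81 = 85 — satisfied.
6. W = -9 > -12, so we need U ≤ 2; U = -1 ≤ 2 — satisfied.
7. Q = -4, and -4 ≠ -3 — satisfied.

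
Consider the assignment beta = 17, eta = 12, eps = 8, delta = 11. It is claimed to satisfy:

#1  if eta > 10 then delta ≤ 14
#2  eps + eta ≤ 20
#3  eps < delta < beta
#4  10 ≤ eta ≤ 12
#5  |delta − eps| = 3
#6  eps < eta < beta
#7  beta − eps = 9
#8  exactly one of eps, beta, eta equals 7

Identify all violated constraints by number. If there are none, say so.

Constraint 8 does not hold.

#1 eta = 12 > 10, so we need delta ≤ 14; delta = 11 ≤ 14  OK
#2 eps + eta = 8 + 12 = 20; 20 ≤ 20  OK
#3 values 8 < 11 < 17  OK
#4 eta = 12 lies in [10, 12]  OK
#5 |11 − 8| = 3  OK
#6 values 8 < 12 < 17  OK
#7 beta − eps = 17 − 8 = 9  OK
#8 eps=8, beta=17, eta=12; 0 of them equal 7, not exactly one  FAIL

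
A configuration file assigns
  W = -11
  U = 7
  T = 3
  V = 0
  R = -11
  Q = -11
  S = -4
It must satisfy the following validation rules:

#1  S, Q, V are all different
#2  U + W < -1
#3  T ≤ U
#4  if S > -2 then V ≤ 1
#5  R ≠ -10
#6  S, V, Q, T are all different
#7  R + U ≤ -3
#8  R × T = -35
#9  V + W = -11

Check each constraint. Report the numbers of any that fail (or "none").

#1 values -4, -11, 0 are pairwise distinct  holds
#2 U + W = 7 + (-11) = -4; -4 < -1  holds
#3 T = 3, U = 7; 3 ≤ 7  holds
#4 S = -4, not > -2; antecedent false, conditional vacuously true  holds
#5 R = -11, and -11 ≠ -10  holds
#6 values -4, 0, -11, 3 are pairwise distinct  holds
#7 R + U = -11 + 7 = -4; -4 ≤ -3  holds
#8 R × T = -11 × 3 = -33, not -35  fails
#9 V + W = 0 + (-11) = -11  holds

Violated: 8.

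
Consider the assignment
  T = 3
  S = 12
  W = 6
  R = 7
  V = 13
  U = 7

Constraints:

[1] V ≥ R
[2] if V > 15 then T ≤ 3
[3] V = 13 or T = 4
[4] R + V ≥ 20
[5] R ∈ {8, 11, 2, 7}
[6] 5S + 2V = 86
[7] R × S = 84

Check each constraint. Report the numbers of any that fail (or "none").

Yes — all constraints hold.

[1] V = 13, R = 7; 13 ≥ 7 — OK.
[2] V = 13, not > 15; antecedent false, conditional vacuously true — OK.
[3] V = 13 = 13 (first disjunct) — OK.
[4] R + V = 7 + 13 = 20; 20 ≥ 20 — OK.
[5] R = 7 is in {8, 11, 2, 7} — OK.
[6] 5S + 2V = 5(12) + 2(13) = 86 — OK.
[7] R × S = 7 × 12 = 84 — OK.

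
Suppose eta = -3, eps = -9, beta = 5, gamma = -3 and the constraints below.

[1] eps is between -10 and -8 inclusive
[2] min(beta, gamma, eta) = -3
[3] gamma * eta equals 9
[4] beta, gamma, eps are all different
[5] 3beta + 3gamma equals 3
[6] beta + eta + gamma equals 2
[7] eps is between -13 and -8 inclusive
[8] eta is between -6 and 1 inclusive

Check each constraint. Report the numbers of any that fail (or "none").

[1] eps = -9 lies in [-10, -8] — holds.
[2] min(5, -3, -3) = -3 — holds.
[3] gamma * eta = -3 * (-3) = 9 — holds.
[4] values 5, -3, -9 are pairwise distinct — holds.
[5] 3beta + 3gamma = 3(5) + 3(-3) = 6, not 3 — fails.
[6] beta + eta + gamma = 5 + (-3) + (-3) = -1, not 2 — fails.
[7] eps = -9 lies in [-13, -8] — holds.
[8] eta = -3 lies in [-6, 1] — holds.

Constraints 5 and 6 do not hold.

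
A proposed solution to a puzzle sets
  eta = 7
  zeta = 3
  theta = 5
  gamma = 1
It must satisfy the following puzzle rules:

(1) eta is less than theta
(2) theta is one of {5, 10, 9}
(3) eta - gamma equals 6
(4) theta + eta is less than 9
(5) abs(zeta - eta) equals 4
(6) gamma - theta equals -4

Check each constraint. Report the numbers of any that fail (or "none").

No — constraints 1 and 4 are not satisfied.

(1) eta = 7, theta = 5; 7 ≥ 5 (want <)  ✘
(2) theta = 5 is in {5, 10, 9}  ✔
(3) eta - gamma = 7 - 1 = 6  ✔
(4) theta + eta = 5 + 7 = 12; 12 ≥ 9, bound 9 not met  ✘
(5) abs(3 - 7) = 4  ✔
(6) gamma - theta = 1 - 5 = -4  ✔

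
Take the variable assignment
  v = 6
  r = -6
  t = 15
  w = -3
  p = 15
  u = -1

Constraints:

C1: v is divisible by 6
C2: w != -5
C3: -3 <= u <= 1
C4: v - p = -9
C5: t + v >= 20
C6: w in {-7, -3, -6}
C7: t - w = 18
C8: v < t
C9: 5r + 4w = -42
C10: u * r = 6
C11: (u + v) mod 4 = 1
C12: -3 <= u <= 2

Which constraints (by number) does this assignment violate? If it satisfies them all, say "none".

C1: 6 / 6 = 1, so 6 divides 6 — holds.
C2: w = -3, and -3 ≠ -5 — holds.
C3: u = -1 lies in [-3, 1] — holds.
C4: v - p = 6 - 15 = -9 — holds.
C5: t + v = 15 + 6 = 21; 21 ≥ 20 — holds.
C6: w = -3 is in {-7, -3, -6} — holds.
C7: t - w = 15 - (-3) = 18 — holds.
C8: v = 6, t = 15; 6 < 15 — holds.
C9: 5r + 4w = 5(-6) + 4(-3) = -42 — holds.
C10: u * r = -1 * (-6) = 6 — holds.
C11: u + v = 5; 5 mod 4 = 1 — holds.
C12: u = -1 lies in [-3, 2] — holds.

No violations.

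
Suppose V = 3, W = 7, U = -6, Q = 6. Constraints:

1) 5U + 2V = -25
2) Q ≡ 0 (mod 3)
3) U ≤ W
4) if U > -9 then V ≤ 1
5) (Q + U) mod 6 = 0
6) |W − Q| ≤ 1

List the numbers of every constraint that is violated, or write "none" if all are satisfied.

The assignment fails constraints 1, 4.

1) 5U + 2V = 5(-6) + 2(3) = -24, not -25  fails
2) 6 mod 3 = 0  holds
3) U = -6, W = 7; -6 ≤ 7  holds
4) U = -6 > -9, so we need V ≤ 1; but V = 3 > 1  fails
5) Q + U = 0; 0 mod 6 = 0  holds
6) |7 − 6| = 1; 1 ≤ 1  holds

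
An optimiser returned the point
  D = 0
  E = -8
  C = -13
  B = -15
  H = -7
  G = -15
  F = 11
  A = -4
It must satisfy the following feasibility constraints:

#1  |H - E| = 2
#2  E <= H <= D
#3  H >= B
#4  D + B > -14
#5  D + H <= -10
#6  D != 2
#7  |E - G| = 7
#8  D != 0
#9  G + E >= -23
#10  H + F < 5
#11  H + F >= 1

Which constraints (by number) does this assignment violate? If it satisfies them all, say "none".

No — constraints 1, 4, 5, and 8 are not satisfied.

#1 |-7 - (-8)| = 1, not 2  ✘
#2 values -8 <= -7 <= 0  ✔
#3 H = -7, B = -15; -7 ≥ -15  ✔
#4 D + B = 0 + (-15) = -15; -15 ≤ -14, bound -14 not met  ✘
#5 D + H = 0 + (-7) = -7; -7 > -10, bound -10 not met  ✘
#6 D = 0, and 0 ≠ 2  ✔
#7 |-8 - (-15)| = 7  ✔
#8 D = 0, but 0 is required to differ  ✘
#9 G + E = -15 + (-8) = -23; -23 ≥ -23  ✔
#10 H + F = -7 + 11 = 4; 4 < 5  ✔
#11 H + F = -7 + 11 = 4; 4 ≥ 1  ✔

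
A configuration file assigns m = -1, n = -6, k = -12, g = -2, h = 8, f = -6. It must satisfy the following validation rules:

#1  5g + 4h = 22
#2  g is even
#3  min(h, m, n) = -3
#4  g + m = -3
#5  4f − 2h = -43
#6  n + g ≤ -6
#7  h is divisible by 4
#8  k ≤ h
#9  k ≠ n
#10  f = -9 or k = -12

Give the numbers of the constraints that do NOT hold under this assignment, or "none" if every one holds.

#1 5g + 4h = 5(-2) + 4(8) = 22 — OK.
#2 g = -2 is even — OK.
#3 min(8, -1, -6) = -6, not -3 — violated.
#4 g + m = -2 + (-1) = -3 — OK.
#5 4f − 2h = 4(-6) − 2(8) = -40, not -43 — violated.
#6 n + g = -6 + (-2) = -8; -8 ≤ -6 — OK.
#7 8 / 4 = 2, so 4 divides 8 — OK.
#8 k = -12, h = 8; -12 ≤ 8 — OK.
#9 k = -12, n = -6; distinct — OK.
#10 f = -6 ≠ -9, but k = -12 = -12 (second disjunct) — OK.

Constraints 3 and 5 are violated.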